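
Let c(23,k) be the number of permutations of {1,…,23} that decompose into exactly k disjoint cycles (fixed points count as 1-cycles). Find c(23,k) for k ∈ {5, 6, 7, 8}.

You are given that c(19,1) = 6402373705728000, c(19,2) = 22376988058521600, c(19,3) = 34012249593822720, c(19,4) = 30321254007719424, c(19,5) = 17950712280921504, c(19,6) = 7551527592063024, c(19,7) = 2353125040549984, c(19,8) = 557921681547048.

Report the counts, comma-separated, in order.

4280722865357147142912, 2021687376910682741568, 720308216440924653696, 199321978221066137360

row 20: T[20][2]=19·22376988058521600+6402373705728000=431565146817638400  T[20][3]=19·34012249593822720+22376988058521600=668609730341153280  T[20][4]=19·30321254007719424+34012249593822720=610116075740491776  T[20][5]=19·17950712280921504+30321254007719424=371384787345228000  T[20][6]=19·7551527592063024+17950712280921504=161429736530118960  T[20][7]=19·2353125040549984+7551527592063024=52260903362512720  T[20][8]=19·557921681547048+2353125040549984=12953636989943896
row 21: T[21][3]=20·668609730341153280+431565146817638400=13803759753640704000  T[21][4]=20·610116075740491776+668609730341153280=12870931245150988800  T[21][5]=20·371384787345228000+610116075740491776=8037811822645051776  T[21][6]=20·161429736530118960+371384787345228000=3599979517947607200  T[21][7]=20·52260903362512720+161429736530118960=1206647803780373360  T[21][8]=20·12953636989943896+52260903362512720=311333643161390640
row 22: T[22][4]=21·12870931245150988800+13803759753640704000=284093315901811468800  T[22][5]=21·8037811822645051776+12870931245150988800=181664979520697076096  T[22][6]=21·3599979517947607200+8037811822645051776=83637381699544802976  T[22][7]=21·1206647803780373360+3599979517947607200=28939583397335447760  T[22][8]=21·311333643161390640+1206647803780373360=7744654310169576800
row 23: T[23][5]=22·181664979520697076096+284093315901811468800=4280722865357147142912  T[23][6]=22·83637381699544802976+181664979520697076096=2021687376910682741568  T[23][7]=22·28939583397335447760+83637381699544802976=720308216440924653696  T[23][8]=22·7744654310169576800+28939583397335447760=199321978221066137360
Read c(23,5) = 4280722865357147142912, c(23,6) = 2021687376910682741568, c(23,7) = 720308216440924653696, c(23,8) = 199321978221066137360.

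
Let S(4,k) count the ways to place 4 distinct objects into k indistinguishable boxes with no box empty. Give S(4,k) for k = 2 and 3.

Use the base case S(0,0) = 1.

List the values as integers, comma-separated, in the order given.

7, 6

i=1: T(1,1)=1+1·0=1
i=2: T(2,1)=0+1·1=1 | T(2,2)=1+2·0=1
i=3: T(3,1)=0+1·1=1 | T(3,2)=1+2·1=3 | T(3,3)=1+3·0=1
i=4: T(4,2)=1+2·3=7 | T(4,3)=3+3·1=6
Read S(4,2) = 7, S(4,3) = 6.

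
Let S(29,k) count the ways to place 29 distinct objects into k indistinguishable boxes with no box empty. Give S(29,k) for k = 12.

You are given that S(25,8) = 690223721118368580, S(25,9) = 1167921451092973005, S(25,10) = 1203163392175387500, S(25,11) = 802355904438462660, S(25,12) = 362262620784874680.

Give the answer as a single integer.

[26] T[26,9]:9*1167921451092973005+690223721118368580=11201516780955125625 · T[26,10]:10*1203163392175387500+1167921451092973005=13199555372846848005 · T[26,11]:11*802355904438462660+1203163392175387500=10029078340998476760 · T[26,12]:12*362262620784874680+802355904438462660=5149507353856958820
[27] T[27,10]:10*13199555372846848005+11201516780955125625=143197070509423605675 · T[27,11]:11*10029078340998476760+13199555372846848005=123519417123830092365 · T[27,12]:12*5149507353856958820+10029078340998476760=71823166587281982600
[28] T[28,11]:11*123519417123830092365+143197070509423605675=1501910658871554621690 · T[28,12]:12*71823166587281982600+123519417123830092365=985397416171213883565
[29] T[29,12]:12*985397416171213883565+1501910658871554621690=13326679652926121224470
Read S(29,12) = 13326679652926121224470.

13326679652926121224470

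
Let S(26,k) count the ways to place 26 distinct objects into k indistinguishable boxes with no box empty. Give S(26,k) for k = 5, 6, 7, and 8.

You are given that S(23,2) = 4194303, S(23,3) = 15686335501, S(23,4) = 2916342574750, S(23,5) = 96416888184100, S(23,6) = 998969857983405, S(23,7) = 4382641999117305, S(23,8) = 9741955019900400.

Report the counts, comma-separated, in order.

12230196160292565, 224595186974125331, 1631853797991016600, 5749622251945664950

[24] T[24,3]:3*15686335501+4194303=47063200806 · T[24,4]:4*2916342574750+15686335501=11681056634501 · T[24,5]:5*96416888184100+2916342574750=485000783495250 · T[24,6]:6*998969857983405+96416888184100=6090236036084530 · T[24,7]:7*4382641999117305+998969857983405=31677463851804540 · T[24,8]:8*9741955019900400+4382641999117305=82318282158320505
[25] T[25,4]:4*11681056634501+47063200806=46771289738810 · T[25,5]:5*485000783495250+11681056634501=2436684974110751 · T[25,6]:6*6090236036084530+485000783495250=37026417000002430 · T[25,7]:7*31677463851804540+6090236036084530=227832482998716310 · T[25,8]:8*82318282158320505+31677463851804540=690223721118368580
[26] T[26,5]:5*2436684974110751+46771289738810=12230196160292565 · T[26,6]:6*37026417000002430+2436684974110751=224595186974125331 · T[26,7]:7*227832482998716310+37026417000002430=1631853797991016600 · T[26,8]:8*690223721118368580+227832482998716310=5749622251945664950
Read S(26,5) = 12230196160292565, S(26,6) = 224595186974125331, S(26,7) = 1631853797991016600, S(26,8) = 5749622251945664950.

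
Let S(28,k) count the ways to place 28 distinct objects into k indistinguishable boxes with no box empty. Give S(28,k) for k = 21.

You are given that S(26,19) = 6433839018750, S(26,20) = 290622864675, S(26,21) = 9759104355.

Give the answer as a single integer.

22653141490980

r27: T_27,20=20×290622864675+6433839018750=12246296312250; T_27,21=21×9759104355+290622864675=495564056130
r28: T_28,21=21×495564056130+12246296312250=22653141490980
Read S(28,21) = 22653141490980.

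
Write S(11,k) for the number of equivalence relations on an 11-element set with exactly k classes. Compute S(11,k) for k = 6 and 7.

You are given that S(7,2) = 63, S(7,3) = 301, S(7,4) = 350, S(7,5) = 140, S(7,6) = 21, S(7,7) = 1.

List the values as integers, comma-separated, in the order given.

179487, 63987

row 8: T[8][3]=3·301+63=966  T[8][4]=4·350+301=1701  T[8][5]=5·140+350=1050  T[8][6]=6·21+140=266  T[8][7]=7·1+21=28
row 9: T[9][4]=4·1701+966=7770  T[9][5]=5·1050+1701=6951  T[9][6]=6·266+1050=2646  T[9][7]=7·28+266=462
row 10: T[10][5]=5·6951+7770=42525  T[10][6]=6·2646+6951=22827  T[10][7]=7·462+2646=5880
row 11: T[11][6]=6·22827+42525=179487  T[11][7]=7·5880+22827=63987
Read S(11,6) = 179487, S(11,7) = 63987.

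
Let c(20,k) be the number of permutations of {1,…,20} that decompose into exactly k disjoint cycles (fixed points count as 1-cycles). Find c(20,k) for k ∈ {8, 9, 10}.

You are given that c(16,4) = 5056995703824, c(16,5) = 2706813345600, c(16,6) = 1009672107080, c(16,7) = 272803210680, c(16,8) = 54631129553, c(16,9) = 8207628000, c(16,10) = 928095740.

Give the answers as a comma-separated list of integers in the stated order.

12953636989943896, 2503858755467550, 381922055502195

row 17: T[17][5]=16·2706813345600+5056995703824=48366009233424  T[17][6]=16·1009672107080+2706813345600=18861567058880  T[17][7]=16·272803210680+1009672107080=5374523477960  T[17][8]=16·54631129553+272803210680=1146901283528  T[17][9]=16·8207628000+54631129553=185953177553  T[17][10]=16·928095740+8207628000=23057159840
row 18: T[18][6]=17·18861567058880+48366009233424=369012649234384  T[18][7]=17·5374523477960+18861567058880=110228466184200  T[18][8]=17·1146901283528+5374523477960=24871845297936  T[18][9]=17·185953177553+1146901283528=4308105301929  T[18][10]=17·23057159840+185953177553=577924894833
row 19: T[19][7]=18·110228466184200+369012649234384=2353125040549984  T[19][8]=18·24871845297936+110228466184200=557921681547048  T[19][9]=18·4308105301929+24871845297936=102417740732658  T[19][10]=18·577924894833+4308105301929=14710753408923
row 20: T[20][8]=19·557921681547048+2353125040549984=12953636989943896  T[20][9]=19·102417740732658+557921681547048=2503858755467550  T[20][10]=19·14710753408923+102417740732658=381922055502195
Read c(20,8) = 12953636989943896, c(20,9) = 2503858755467550, c(20,10) = 381922055502195.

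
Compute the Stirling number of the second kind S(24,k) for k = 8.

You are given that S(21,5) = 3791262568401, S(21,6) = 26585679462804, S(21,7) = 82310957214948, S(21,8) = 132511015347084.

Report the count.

r22: T_22,6=6×26585679462804+3791262568401=163305339345225; T_22,7=7×82310957214948+26585679462804=602762379967440; T_22,8=8×132511015347084+82310957214948=1142399079991620
r23: T_23,7=7×602762379967440+163305339345225=4382641999117305; T_23,8=8×1142399079991620+602762379967440=9741955019900400
r24: T_24,8=8×9741955019900400+4382641999117305=82318282158320505
Read S(24,8) = 82318282158320505.

82318282158320505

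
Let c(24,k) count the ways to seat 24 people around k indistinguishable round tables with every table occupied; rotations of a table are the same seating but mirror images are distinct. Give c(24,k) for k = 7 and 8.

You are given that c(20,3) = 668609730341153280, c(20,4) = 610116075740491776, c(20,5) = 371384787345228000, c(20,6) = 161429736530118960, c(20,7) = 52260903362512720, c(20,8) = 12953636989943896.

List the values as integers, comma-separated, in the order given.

18588776355051949776576, 5304713715525445812976

[21] T[21,4]:20*610116075740491776+668609730341153280=12870931245150988800 · T[21,5]:20*371384787345228000+610116075740491776=8037811822645051776 · T[21,6]:20*161429736530118960+371384787345228000=3599979517947607200 · T[21,7]:20*52260903362512720+161429736530118960=1206647803780373360 · T[21,8]:20*12953636989943896+52260903362512720=311333643161390640
[22] T[22,5]:21*8037811822645051776+12870931245150988800=181664979520697076096 · T[22,6]:21*3599979517947607200+8037811822645051776=83637381699544802976 · T[22,7]:21*1206647803780373360+3599979517947607200=28939583397335447760 · T[22,8]:21*311333643161390640+1206647803780373360=7744654310169576800
[23] T[23,6]:22*83637381699544802976+181664979520697076096=2021687376910682741568 · T[23,7]:22*28939583397335447760+83637381699544802976=720308216440924653696 · T[23,8]:22*7744654310169576800+28939583397335447760=199321978221066137360
[24] T[24,7]:23*720308216440924653696+2021687376910682741568=18588776355051949776576 · T[24,8]:23*199321978221066137360+720308216440924653696=5304713715525445812976
Read c(24,7) = 18588776355051949776576, c(24,8) = 5304713715525445812976.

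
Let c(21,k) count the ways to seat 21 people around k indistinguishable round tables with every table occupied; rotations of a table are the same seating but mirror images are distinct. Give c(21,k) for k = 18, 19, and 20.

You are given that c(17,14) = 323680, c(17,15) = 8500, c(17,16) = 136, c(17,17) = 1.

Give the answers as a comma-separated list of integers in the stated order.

1256850, 20615, 210

[18] T[18,15]:17*8500+323680=468180 · T[18,16]:17*136+8500=10812 · T[18,17]:17*1+136=153 · T[18,18]:17*0+1=1
[19] T[19,16]:18*10812+468180=662796 · T[19,17]:18*153+10812=13566 · T[19,18]:18*1+153=171 · T[19,19]:18*0+1=1
[20] T[20,17]:19*13566+662796=920550 · T[20,18]:19*171+13566=16815 · T[20,19]:19*1+171=190 · T[20,20]:19*0+1=1
[21] T[21,18]:20*16815+920550=1256850 · T[21,19]:20*190+16815=20615 · T[21,20]:20*1+190=210
Read c(21,18) = 1256850, c(21,19) = 20615, c(21,20) = 210.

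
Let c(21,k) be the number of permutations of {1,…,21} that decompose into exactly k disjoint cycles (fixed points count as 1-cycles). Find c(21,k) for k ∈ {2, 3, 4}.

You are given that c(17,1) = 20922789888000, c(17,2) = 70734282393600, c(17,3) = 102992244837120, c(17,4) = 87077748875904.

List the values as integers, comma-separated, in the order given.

8752948036761600000, 13803759753640704000, 12870931245150988800

i=18: T(18,1)=0+17·20922789888000=355687428096000 | T(18,2)=20922789888000+17·70734282393600=1223405590579200 | T(18,3)=70734282393600+17·102992244837120=1821602444624640 | T(18,4)=102992244837120+17·87077748875904=1583313975727488
i=19: T(19,1)=0+18·355687428096000=6402373705728000 | T(19,2)=355687428096000+18·1223405590579200=22376988058521600 | T(19,3)=1223405590579200+18·1821602444624640=34012249593822720 | T(19,4)=1821602444624640+18·1583313975727488=30321254007719424
i=20: T(20,1)=0+19·6402373705728000=121645100408832000 | T(20,2)=6402373705728000+19·22376988058521600=431565146817638400 | T(20,3)=22376988058521600+19·34012249593822720=668609730341153280 | T(20,4)=34012249593822720+19·30321254007719424=610116075740491776
i=21: T(21,2)=121645100408832000+20·431565146817638400=8752948036761600000 | T(21,3)=431565146817638400+20·668609730341153280=13803759753640704000 | T(21,4)=668609730341153280+20·610116075740491776=12870931245150988800
Read c(21,2) = 8752948036761600000, c(21,3) = 13803759753640704000, c(21,4) = 12870931245150988800.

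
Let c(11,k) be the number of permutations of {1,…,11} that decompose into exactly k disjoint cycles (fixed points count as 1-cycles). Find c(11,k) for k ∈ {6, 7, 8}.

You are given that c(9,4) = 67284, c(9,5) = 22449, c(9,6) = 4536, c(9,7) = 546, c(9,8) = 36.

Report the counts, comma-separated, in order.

@10  (10,5):22449·9+67284→269325, (10,6):4536·9+22449→63273, (10,7):546·9+4536→9450, (10,8):36·9+546→870
@11  (11,6):63273·10+269325→902055, (11,7):9450·10+63273→157773, (11,8):870·10+9450→18150
Read c(11,6) = 902055, c(11,7) = 157773, c(11,8) = 18150.

902055, 157773, 18150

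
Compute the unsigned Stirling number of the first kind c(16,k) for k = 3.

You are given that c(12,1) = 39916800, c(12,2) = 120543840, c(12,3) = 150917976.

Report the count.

row 13: T[13][1]=12·39916800+0=479001600  T[13][2]=12·120543840+39916800=1486442880  T[13][3]=12·150917976+120543840=1931559552
row 14: T[14][1]=13·479001600+0=6227020800  T[14][2]=13·1486442880+479001600=19802759040  T[14][3]=13·1931559552+1486442880=26596717056
row 15: T[15][2]=14·19802759040+6227020800=283465647360  T[15][3]=14·26596717056+19802759040=392156797824
row 16: T[16][3]=15·392156797824+283465647360=6165817614720
Read c(16,3) = 6165817614720.

6165817614720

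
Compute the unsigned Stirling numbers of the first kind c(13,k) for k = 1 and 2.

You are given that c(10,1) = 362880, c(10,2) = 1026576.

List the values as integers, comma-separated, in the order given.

[11] T[11,1]:10*362880+0=3628800 · T[11,2]:10*1026576+362880=10628640
[12] T[12,1]:11*3628800+0=39916800 · T[12,2]:11*10628640+3628800=120543840
[13] T[13,1]:12*39916800+0=479001600 · T[13,2]:12*120543840+39916800=1486442880
Read c(13,1) = 479001600, c(13,2) = 1486442880.

479001600, 1486442880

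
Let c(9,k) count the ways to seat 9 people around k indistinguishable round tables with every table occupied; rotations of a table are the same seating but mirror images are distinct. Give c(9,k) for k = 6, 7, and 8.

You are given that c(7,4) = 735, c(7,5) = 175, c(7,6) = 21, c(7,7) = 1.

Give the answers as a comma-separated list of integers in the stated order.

[8] T[8,5]:7*175+735=1960 · T[8,6]:7*21+175=322 · T[8,7]:7*1+21=28 · T[8,8]:7*0+1=1
[9] T[9,6]:8*322+1960=4536 · T[9,7]:8*28+322=546 · T[9,8]:8*1+28=36
Read c(9,6) = 4536, c(9,7) = 546, c(9,8) = 36.

4536, 546, 36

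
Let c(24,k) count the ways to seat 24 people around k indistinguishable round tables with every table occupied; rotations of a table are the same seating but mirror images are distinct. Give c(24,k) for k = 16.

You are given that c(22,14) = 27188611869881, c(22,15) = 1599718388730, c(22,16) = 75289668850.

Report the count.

r23: T_23,15=22×1599718388730+27188611869881=62382416421941; T_23,16=22×75289668850+1599718388730=3256091103430
r24: T_24,16=23×3256091103430+62382416421941=137272511800831
Read c(24,16) = 137272511800831.

137272511800831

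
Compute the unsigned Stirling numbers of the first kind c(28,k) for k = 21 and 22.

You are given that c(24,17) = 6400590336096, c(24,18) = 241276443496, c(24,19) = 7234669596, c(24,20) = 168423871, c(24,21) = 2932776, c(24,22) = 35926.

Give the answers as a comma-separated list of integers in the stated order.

i=25: T(25,18)=6400590336096+24·241276443496=12191224980000 | T(25,19)=241276443496+24·7234669596=414908513800 | T(25,20)=7234669596+24·168423871=11276842500 | T(25,21)=168423871+24·2932776=238810495 | T(25,22)=2932776+24·35926=3795000
i=26: T(26,19)=12191224980000+25·414908513800=22563937825000 | T(26,20)=414908513800+25·11276842500=696829576300 | T(26,21)=11276842500+25·238810495=17247104875 | T(26,22)=238810495+25·3795000=333685495
i=27: T(27,20)=22563937825000+26·696829576300=40681506808800 | T(27,21)=696829576300+26·17247104875=1145254303050 | T(27,22)=17247104875+26·333685495=25922927745
i=28: T(28,21)=40681506808800+27·1145254303050=71603372991150 | T(28,22)=1145254303050+27·25922927745=1845173352165
Read c(28,21) = 71603372991150, c(28,22) = 1845173352165.

71603372991150, 1845173352165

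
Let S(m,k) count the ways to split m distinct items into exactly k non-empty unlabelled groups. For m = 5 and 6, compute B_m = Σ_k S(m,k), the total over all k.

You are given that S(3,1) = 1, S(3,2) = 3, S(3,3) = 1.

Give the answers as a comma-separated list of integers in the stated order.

52, 203

row 4: T[4][1]=1·1+0=1  T[4][2]=2·3+1=7  T[4][3]=3·1+3=6  T[4][4]=4·0+1=1
row 5: T[5][1]=1·1+0=1  T[5][2]=2·7+1=15  T[5][3]=3·6+7=25  T[5][4]=4·1+6=10  T[5][5]=5·0+1=1
row 6: T[6][1]=1·1+0=1  T[6][2]=2·15+1=31  T[6][3]=3·25+15=90  T[6][4]=4·10+25=65  T[6][5]=5·1+10=15  T[6][6]=6·0+1=1
B_5 = ΣS(5,k) = 1+15+25+10+1 = 52
B_6 = ΣS(6,k) = 1+31+90+65+15+1 = 203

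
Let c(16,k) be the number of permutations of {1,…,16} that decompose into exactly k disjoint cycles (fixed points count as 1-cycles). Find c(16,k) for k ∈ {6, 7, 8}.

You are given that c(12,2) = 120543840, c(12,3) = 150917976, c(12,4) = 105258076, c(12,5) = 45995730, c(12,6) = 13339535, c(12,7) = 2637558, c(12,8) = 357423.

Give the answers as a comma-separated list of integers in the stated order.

1009672107080, 272803210680, 54631129553

@13  (13,3):150917976·12+120543840→1931559552, (13,4):105258076·12+150917976→1414014888, (13,5):45995730·12+105258076→657206836, (13,6):13339535·12+45995730→206070150, (13,7):2637558·12+13339535→44990231, (13,8):357423·12+2637558→6926634
@14  (14,4):1414014888·13+1931559552→20313753096, (14,5):657206836·13+1414014888→9957703756, (14,6):206070150·13+657206836→3336118786, (14,7):44990231·13+206070150→790943153, (14,8):6926634·13+44990231→135036473
@15  (15,5):9957703756·14+20313753096→159721605680, (15,6):3336118786·14+9957703756→56663366760, (15,7):790943153·14+3336118786→14409322928, (15,8):135036473·14+790943153→2681453775
@16  (16,6):56663366760·15+159721605680→1009672107080, (16,7):14409322928·15+56663366760→272803210680, (16,8):2681453775·15+14409322928→54631129553
Read c(16,6) = 1009672107080, c(16,7) = 272803210680, c(16,8) = 54631129553.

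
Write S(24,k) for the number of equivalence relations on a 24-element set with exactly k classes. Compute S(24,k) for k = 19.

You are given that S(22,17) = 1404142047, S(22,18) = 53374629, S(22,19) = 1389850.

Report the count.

3880739170

row 23: T[23][18]=18·53374629+1404142047=2364885369  T[23][19]=19·1389850+53374629=79781779
row 24: T[24][19]=19·79781779+2364885369=3880739170
Read S(24,19) = 3880739170.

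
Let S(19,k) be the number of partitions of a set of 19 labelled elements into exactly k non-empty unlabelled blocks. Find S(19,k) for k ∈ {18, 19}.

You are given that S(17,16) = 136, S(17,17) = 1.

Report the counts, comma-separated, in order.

row 18: T[18][17]=17·1+136=153  T[18][18]=18·0+1=1
row 19: T[19][18]=18·1+153=171  T[19][19]=19·0+1=1
Read S(19,18) = 171, S(19,19) = 1.

171, 1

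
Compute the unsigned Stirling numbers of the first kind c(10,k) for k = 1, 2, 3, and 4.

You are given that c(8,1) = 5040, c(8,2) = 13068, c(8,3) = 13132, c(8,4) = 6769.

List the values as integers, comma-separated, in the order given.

row 9: T[9][1]=8·5040+0=40320  T[9][2]=8·13068+5040=109584  T[9][3]=8·13132+13068=118124  T[9][4]=8·6769+13132=67284
row 10: T[10][1]=9·40320+0=362880  T[10][2]=9·109584+40320=1026576  T[10][3]=9·118124+109584=1172700  T[10][4]=9·67284+118124=723680
Read c(10,1) = 362880, c(10,2) = 1026576, c(10,3) = 1172700, c(10,4) = 723680.

362880, 1026576, 1172700, 723680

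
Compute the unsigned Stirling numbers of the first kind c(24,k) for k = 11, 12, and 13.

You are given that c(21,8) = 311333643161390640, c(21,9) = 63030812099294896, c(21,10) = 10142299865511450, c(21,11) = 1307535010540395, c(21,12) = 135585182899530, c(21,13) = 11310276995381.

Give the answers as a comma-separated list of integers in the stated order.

33081711368574204996, 4070384057007569521, 413356714301314056

[22] T[22,9]:21*63030812099294896+311333643161390640=1634980697246583456 · T[22,10]:21*10142299865511450+63030812099294896=276019109275035346 · T[22,11]:21*1307535010540395+10142299865511450=37600535086859745 · T[22,12]:21*135585182899530+1307535010540395=4154823851430525 · T[22,13]:21*11310276995381+135585182899530=373100999802531
[23] T[23,10]:22*276019109275035346+1634980697246583456=7707401101297361068 · T[23,11]:22*37600535086859745+276019109275035346=1103230881185949736 · T[23,12]:22*4154823851430525+37600535086859745=129006659818331295 · T[23,13]:22*373100999802531+4154823851430525=12363045847086207
[24] T[24,11]:23*1103230881185949736+7707401101297361068=33081711368574204996 · T[24,12]:23*129006659818331295+1103230881185949736=4070384057007569521 · T[24,13]:23*12363045847086207+129006659818331295=413356714301314056
Read c(24,11) = 33081711368574204996, c(24,12) = 4070384057007569521, c(24,13) = 413356714301314056.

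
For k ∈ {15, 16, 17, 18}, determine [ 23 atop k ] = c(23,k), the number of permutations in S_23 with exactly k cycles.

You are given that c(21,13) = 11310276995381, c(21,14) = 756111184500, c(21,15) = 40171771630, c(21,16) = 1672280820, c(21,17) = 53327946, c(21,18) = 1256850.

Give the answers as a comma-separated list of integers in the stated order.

[22] T[22,14]:21*756111184500+11310276995381=27188611869881 · T[22,15]:21*40171771630+756111184500=1599718388730 · T[22,16]:21*1672280820+40171771630=75289668850 · T[22,17]:21*53327946+1672280820=2792167686 · T[22,18]:21*1256850+53327946=79721796
[23] T[23,15]:22*1599718388730+27188611869881=62382416421941 · T[23,16]:22*75289668850+1599718388730=3256091103430 · T[23,17]:22*2792167686+75289668850=136717357942 · T[23,18]:22*79721796+2792167686=4546047198
Read c(23,15) = 62382416421941, c(23,16) = 3256091103430, c(23,17) = 136717357942, c(23,18) = 4546047198.

62382416421941, 3256091103430, 136717357942, 4546047198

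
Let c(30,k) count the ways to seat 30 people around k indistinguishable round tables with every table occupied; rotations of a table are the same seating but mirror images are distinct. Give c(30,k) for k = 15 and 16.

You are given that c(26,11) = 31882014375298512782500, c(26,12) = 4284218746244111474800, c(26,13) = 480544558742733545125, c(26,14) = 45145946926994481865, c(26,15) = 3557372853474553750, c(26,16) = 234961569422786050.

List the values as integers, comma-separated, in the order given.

8459574446076318147830625, 691254538651580660999025

[27] T[27,12]:26*4284218746244111474800+31882014375298512782500=143271701777645411127300 · T[27,13]:26*480544558742733545125+4284218746244111474800=16778377273555183648050 · T[27,14]:26*45145946926994481865+480544558742733545125=1654339178844590073615 · T[27,15]:26*3557372853474553750+45145946926994481865=137637641117332879365 · T[27,16]:26*234961569422786050+3557372853474553750=9666373658466991050
[28] T[28,13]:27*16778377273555183648050+143271701777645411127300=596287888163635369624650 · T[28,14]:27*1654339178844590073615+16778377273555183648050=61445535102359115635655 · T[28,15]:27*137637641117332879365+1654339178844590073615=5370555489012577816470 · T[28,16]:27*9666373658466991050+137637641117332879365=398629729895941637715
[29] T[29,14]:28*61445535102359115635655+596287888163635369624650=2316762871029690607422990 · T[29,15]:28*5370555489012577816470+61445535102359115635655=211821088794711294496815 · T[29,16]:28*398629729895941637715+5370555489012577816470=16532187926098943672490
[30] T[30,15]:29*211821088794711294496815+2316762871029690607422990=8459574446076318147830625 · T[30,16]:29*16532187926098943672490+211821088794711294496815=691254538651580660999025
Read c(30,15) = 8459574446076318147830625, c(30,16) = 691254538651580660999025.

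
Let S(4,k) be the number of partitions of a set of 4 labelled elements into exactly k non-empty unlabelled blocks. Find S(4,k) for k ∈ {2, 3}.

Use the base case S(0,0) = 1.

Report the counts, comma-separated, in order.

7, 6

i=1: T(1,1)=1+1·0=1
i=2: T(2,1)=0+1·1=1 | T(2,2)=1+2·0=1
i=3: T(3,1)=0+1·1=1 | T(3,2)=1+2·1=3 | T(3,3)=1+3·0=1
i=4: T(4,2)=1+2·3=7 | T(4,3)=3+3·1=6
Read S(4,2) = 7, S(4,3) = 6.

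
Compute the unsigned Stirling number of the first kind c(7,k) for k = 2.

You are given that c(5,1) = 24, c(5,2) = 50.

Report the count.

1764

row 6: T[6][1]=5·24+0=120  T[6][2]=5·50+24=274
row 7: T[7][2]=6·274+120=1764
Read c(7,2) = 1764.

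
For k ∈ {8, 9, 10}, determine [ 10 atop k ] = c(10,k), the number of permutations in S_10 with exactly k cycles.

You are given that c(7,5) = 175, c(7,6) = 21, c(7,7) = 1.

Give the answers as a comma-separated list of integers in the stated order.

870, 45, 1

[8] T[8,6]:7*21+175=322 · T[8,7]:7*1+21=28 · T[8,8]:7*0+1=1
[9] T[9,7]:8*28+322=546 · T[9,8]:8*1+28=36 · T[9,9]:8*0+1=1
[10] T[10,8]:9*36+546=870 · T[10,9]:9*1+36=45 · T[10,10]:9*0+1=1
Read c(10,8) = 870, c(10,9) = 45, c(10,10) = 1.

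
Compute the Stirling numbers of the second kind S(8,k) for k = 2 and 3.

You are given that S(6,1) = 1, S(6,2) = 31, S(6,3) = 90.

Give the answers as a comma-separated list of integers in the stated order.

[7] T[7,1]:1*1+0=1 · T[7,2]:2*31+1=63 · T[7,3]:3*90+31=301
[8] T[8,2]:2*63+1=127 · T[8,3]:3*301+63=966
Read S(8,2) = 127, S(8,3) = 966.

127, 966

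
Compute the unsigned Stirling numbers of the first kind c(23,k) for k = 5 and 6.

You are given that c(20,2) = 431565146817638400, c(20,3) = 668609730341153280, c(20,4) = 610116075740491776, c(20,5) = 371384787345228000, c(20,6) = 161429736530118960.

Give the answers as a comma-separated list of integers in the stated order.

i=21: T(21,3)=431565146817638400+20·668609730341153280=13803759753640704000 | T(21,4)=668609730341153280+20·610116075740491776=12870931245150988800 | T(21,5)=610116075740491776+20·371384787345228000=8037811822645051776 | T(21,6)=371384787345228000+20·161429736530118960=3599979517947607200
i=22: T(22,4)=13803759753640704000+21·12870931245150988800=284093315901811468800 | T(22,5)=12870931245150988800+21·8037811822645051776=181664979520697076096 | T(22,6)=8037811822645051776+21·3599979517947607200=83637381699544802976
i=23: T(23,5)=284093315901811468800+22·181664979520697076096=4280722865357147142912 | T(23,6)=181664979520697076096+22·83637381699544802976=2021687376910682741568
Read c(23,5) = 4280722865357147142912, c(23,6) = 2021687376910682741568.

4280722865357147142912, 2021687376910682741568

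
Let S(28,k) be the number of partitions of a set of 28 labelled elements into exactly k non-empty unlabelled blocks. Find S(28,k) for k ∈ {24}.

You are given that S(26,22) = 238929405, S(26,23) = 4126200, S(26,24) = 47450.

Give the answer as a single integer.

460192005

i=27: T(27,23)=238929405+23·4126200=333832005 | T(27,24)=4126200+24·47450=5265000
i=28: T(28,24)=333832005+24·5265000=460192005
Read S(28,24) = 460192005.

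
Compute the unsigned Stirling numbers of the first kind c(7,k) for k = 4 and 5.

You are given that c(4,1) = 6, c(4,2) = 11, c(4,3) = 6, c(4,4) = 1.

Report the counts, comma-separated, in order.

735, 175

@5  (5,2):11·4+6→50, (5,3):6·4+11→35, (5,4):1·4+6→10, (5,5):0·4+1→1
@6  (6,3):35·5+50→225, (6,4):10·5+35→85, (6,5):1·5+10→15
@7  (7,4):85·6+225→735, (7,5):15·6+85→175
Read c(7,4) = 735, c(7,5) = 175.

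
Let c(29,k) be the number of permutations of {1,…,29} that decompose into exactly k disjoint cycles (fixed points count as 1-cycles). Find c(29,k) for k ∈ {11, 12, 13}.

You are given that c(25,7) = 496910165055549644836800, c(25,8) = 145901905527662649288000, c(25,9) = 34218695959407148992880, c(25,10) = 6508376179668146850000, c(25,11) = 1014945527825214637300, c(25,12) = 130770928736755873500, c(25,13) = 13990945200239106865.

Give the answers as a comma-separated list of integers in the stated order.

1142413073615783087483702480, 170857232541629621904997080, 21590257290787088602515180

@26  (26,8):145901905527662649288000·25+496910165055549644836800→4144457803247115877036800, (26,9):34218695959407148992880·25+145901905527662649288000→1001369304512841374110000, (26,10):6508376179668146850000·25+34218695959407148992880→196928100451110820242880, (26,11):1014945527825214637300·25+6508376179668146850000→31882014375298512782500, (26,12):130770928736755873500·25+1014945527825214637300→4284218746244111474800, (26,13):13990945200239106865·25+130770928736755873500→480544558742733545125
@27  (27,9):1001369304512841374110000·26+4144457803247115877036800→30180059720580991603896800, (27,10):196928100451110820242880·26+1001369304512841374110000→6121499916241722700424880, (27,11):31882014375298512782500·26+196928100451110820242880→1025860474208872152587880, (27,12):4284218746244111474800·26+31882014375298512782500→143271701777645411127300, (27,13):480544558742733545125·26+4284218746244111474800→16778377273555183648050
@28  (28,10):6121499916241722700424880·27+30180059720580991603896800→195460557459107504515368560, (28,11):1025860474208872152587880·27+6121499916241722700424880→33819732719881270820297640, (28,12):143271701777645411127300·27+1025860474208872152587880→4894196422205298253024980, (28,13):16778377273555183648050·27+143271701777645411127300→596287888163635369624650
@29  (29,11):33819732719881270820297640·28+195460557459107504515368560→1142413073615783087483702480, (29,12):4894196422205298253024980·28+33819732719881270820297640→170857232541629621904997080, (29,13):596287888163635369624650·28+4894196422205298253024980→21590257290787088602515180
Read c(29,11) = 1142413073615783087483702480, c(29,12) = 170857232541629621904997080, c(29,13) = 21590257290787088602515180.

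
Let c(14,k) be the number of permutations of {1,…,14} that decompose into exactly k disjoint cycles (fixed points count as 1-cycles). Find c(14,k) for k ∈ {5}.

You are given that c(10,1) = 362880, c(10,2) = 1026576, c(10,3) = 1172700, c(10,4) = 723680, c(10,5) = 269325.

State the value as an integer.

[11] T[11,2]:10*1026576+362880=10628640 · T[11,3]:10*1172700+1026576=12753576 · T[11,4]:10*723680+1172700=8409500 · T[11,5]:10*269325+723680=3416930
[12] T[12,3]:11*12753576+10628640=150917976 · T[12,4]:11*8409500+12753576=105258076 · T[12,5]:11*3416930+8409500=45995730
[13] T[13,4]:12*105258076+150917976=1414014888 · T[13,5]:12*45995730+105258076=657206836
[14] T[14,5]:13*657206836+1414014888=9957703756
Read c(14,5) = 9957703756.

9957703756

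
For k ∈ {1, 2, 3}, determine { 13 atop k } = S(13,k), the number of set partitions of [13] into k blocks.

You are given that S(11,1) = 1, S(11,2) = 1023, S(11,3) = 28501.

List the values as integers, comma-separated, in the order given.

1, 4095, 261625

row 12: T[12][1]=1·1+0=1  T[12][2]=2·1023+1=2047  T[12][3]=3·28501+1023=86526
row 13: T[13][1]=1·1+0=1  T[13][2]=2·2047+1=4095  T[13][3]=3·86526+2047=261625
Read S(13,1) = 1, S(13,2) = 4095, S(13,3) = 261625.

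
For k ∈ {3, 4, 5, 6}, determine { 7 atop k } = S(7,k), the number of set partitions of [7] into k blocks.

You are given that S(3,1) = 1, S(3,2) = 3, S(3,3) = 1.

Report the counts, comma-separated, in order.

301, 350, 140, 21

row 4: T[4][1]=1·1+0=1  T[4][2]=2·3+1=7  T[4][3]=3·1+3=6  T[4][4]=4·0+1=1
row 5: T[5][1]=1·1+0=1  T[5][2]=2·7+1=15  T[5][3]=3·6+7=25  T[5][4]=4·1+6=10  T[5][5]=5·0+1=1
row 6: T[6][2]=2·15+1=31  T[6][3]=3·25+15=90  T[6][4]=4·10+25=65  T[6][5]=5·1+10=15  T[6][6]=6·0+1=1
row 7: T[7][3]=3·90+31=301  T[7][4]=4·65+90=350  T[7][5]=5·15+65=140  T[7][6]=6·1+15=21
Read S(7,3) = 301, S(7,4) = 350, S(7,5) = 140, S(7,6) = 21.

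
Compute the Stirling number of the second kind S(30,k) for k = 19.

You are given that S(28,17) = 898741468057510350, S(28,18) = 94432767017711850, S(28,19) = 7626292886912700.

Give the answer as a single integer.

i=29: T(29,18)=898741468057510350+18·94432767017711850=2598531274376323650 | T(29,19)=94432767017711850+19·7626292886912700=239332331869053150
i=30: T(30,19)=2598531274376323650+19·239332331869053150=7145845579888333500
Read S(30,19) = 7145845579888333500.

7145845579888333500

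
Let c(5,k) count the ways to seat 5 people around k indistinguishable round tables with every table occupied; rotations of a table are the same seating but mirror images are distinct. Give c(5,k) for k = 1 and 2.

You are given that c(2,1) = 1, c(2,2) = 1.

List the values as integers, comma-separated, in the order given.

24, 50

r3: T_3,1=2×1+0=2; T_3,2=2×1+1=3
r4: T_4,1=3×2+0=6; T_4,2=3×3+2=11
r5: T_5,1=4×6+0=24; T_5,2=4×11+6=50
Read c(5,1) = 24, c(5,2) = 50.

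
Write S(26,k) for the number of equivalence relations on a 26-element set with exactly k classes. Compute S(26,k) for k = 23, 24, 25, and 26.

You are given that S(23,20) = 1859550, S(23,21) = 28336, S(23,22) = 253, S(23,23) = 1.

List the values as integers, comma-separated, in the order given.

i=24: T(24,21)=1859550+21·28336=2454606 | T(24,22)=28336+22·253=33902 | T(24,23)=253+23·1=276 | T(24,24)=1+24·0=1
i=25: T(25,22)=2454606+22·33902=3200450 | T(25,23)=33902+23·276=40250 | T(25,24)=276+24·1=300 | T(25,25)=1+25·0=1
i=26: T(26,23)=3200450+23·40250=4126200 | T(26,24)=40250+24·300=47450 | T(26,25)=300+25·1=325 | T(26,26)=1+26·0=1
Read S(26,23) = 4126200, S(26,24) = 47450, S(26,25) = 325, S(26,26) = 1.

4126200, 47450, 325, 1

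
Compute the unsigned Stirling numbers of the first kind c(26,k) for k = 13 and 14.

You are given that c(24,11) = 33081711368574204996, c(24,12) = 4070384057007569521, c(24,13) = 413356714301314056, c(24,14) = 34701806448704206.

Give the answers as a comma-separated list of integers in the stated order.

480544558742733545125, 45145946926994481865

r25: T_25,12=24×4070384057007569521+33081711368574204996=130770928736755873500; T_25,13=24×413356714301314056+4070384057007569521=13990945200239106865; T_25,14=24×34701806448704206+413356714301314056=1246200069070215000
r26: T_26,13=25×13990945200239106865+130770928736755873500=480544558742733545125; T_26,14=25×1246200069070215000+13990945200239106865=45145946926994481865
Read c(26,13) = 480544558742733545125, c(26,14) = 45145946926994481865.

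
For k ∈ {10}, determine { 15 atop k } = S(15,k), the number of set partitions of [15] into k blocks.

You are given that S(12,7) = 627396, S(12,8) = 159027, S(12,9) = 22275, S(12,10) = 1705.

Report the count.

r13: T_13,8=8×159027+627396=1899612; T_13,9=9×22275+159027=359502; T_13,10=10×1705+22275=39325
r14: T_14,9=9×359502+1899612=5135130; T_14,10=10×39325+359502=752752
r15: T_15,10=10×752752+5135130=12662650
Read S(15,10) = 12662650.

12662650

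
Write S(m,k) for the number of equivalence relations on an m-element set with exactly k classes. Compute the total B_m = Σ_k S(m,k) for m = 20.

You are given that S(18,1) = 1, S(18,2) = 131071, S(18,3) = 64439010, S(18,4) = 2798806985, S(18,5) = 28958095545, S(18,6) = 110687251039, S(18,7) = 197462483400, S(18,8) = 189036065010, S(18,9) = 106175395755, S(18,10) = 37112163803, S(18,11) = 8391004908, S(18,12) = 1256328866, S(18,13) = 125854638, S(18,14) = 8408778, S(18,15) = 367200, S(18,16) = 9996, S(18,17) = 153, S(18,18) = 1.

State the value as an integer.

row 19: T[19][1]=1·1+0=1  T[19][2]=2·131071+1=262143  T[19][3]=3·64439010+131071=193448101  T[19][4]=4·2798806985+64439010=11259666950  T[19][5]=5·28958095545+2798806985=147589284710  T[19][6]=6·110687251039+28958095545=693081601779  T[19][7]=7·197462483400+110687251039=1492924634839  T[19][8]=8·189036065010+197462483400=1709751003480  T[19][9]=9·106175395755+189036065010=1144614626805  T[19][10]=10·37112163803+106175395755=477297033785  T[19][11]=11·8391004908+37112163803=129413217791  T[19][12]=12·1256328866+8391004908=23466951300  T[19][13]=13·125854638+1256328866=2892439160  T[19][14]=14·8408778+125854638=243577530  T[19][15]=15·367200+8408778=13916778  T[19][16]=16·9996+367200=527136  T[19][17]=17·153+9996=12597  T[19][18]=18·1+153=171  T[19][19]=19·0+1=1
row 20: T[20][1]=1·1+0=1  T[20][2]=2·262143+1=524287  T[20][3]=3·193448101+262143=580606446  T[20][4]=4·11259666950+193448101=45232115901  T[20][5]=5·147589284710+11259666950=749206090500  T[20][6]=6·693081601779+147589284710=4306078895384  T[20][7]=7·1492924634839+693081601779=11143554045652  T[20][8]=8·1709751003480+1492924634839=15170932662679  T[20][9]=9·1144614626805+1709751003480=12011282644725  T[20][10]=10·477297033785+1144614626805=5917584964655  T[20][11]=11·129413217791+477297033785=1900842429486  T[20][12]=12·23466951300+129413217791=411016633391  T[20][13]=13·2892439160+23466951300=61068660380  T[20][14]=14·243577530+2892439160=6302524580  T[20][15]=15·13916778+243577530=452329200  T[20][16]=16·527136+13916778=22350954  T[20][17]=17·12597+527136=741285  T[20][18]=18·171+12597=15675  T[20][19]=19·1+171=190  T[20][20]=20·0+1=1
B_20 = ΣS(20,k) = 1+524287+580606446+45232115901+749206090500+4306078895384+11143554045652+15170932662679+12011282644725+5917584964655+1900842429486+411016633391+61068660380+6302524580+452329200+22350954+741285+15675+190+1 = 51724158235372

51724158235372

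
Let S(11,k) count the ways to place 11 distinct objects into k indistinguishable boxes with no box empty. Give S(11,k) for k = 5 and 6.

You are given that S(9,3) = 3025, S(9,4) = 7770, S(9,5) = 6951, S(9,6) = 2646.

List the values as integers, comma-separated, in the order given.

@10  (10,4):7770·4+3025→34105, (10,5):6951·5+7770→42525, (10,6):2646·6+6951→22827
@11  (11,5):42525·5+34105→246730, (11,6):22827·6+42525→179487
Read S(11,5) = 246730, S(11,6) = 179487.

246730, 179487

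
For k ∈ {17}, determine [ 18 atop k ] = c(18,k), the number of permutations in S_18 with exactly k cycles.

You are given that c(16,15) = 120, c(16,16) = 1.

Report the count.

[17] T[17,16]:16*1+120=136 · T[17,17]:16*0+1=1
[18] T[18,17]:17*1+136=153
Read c(18,17) = 153.

153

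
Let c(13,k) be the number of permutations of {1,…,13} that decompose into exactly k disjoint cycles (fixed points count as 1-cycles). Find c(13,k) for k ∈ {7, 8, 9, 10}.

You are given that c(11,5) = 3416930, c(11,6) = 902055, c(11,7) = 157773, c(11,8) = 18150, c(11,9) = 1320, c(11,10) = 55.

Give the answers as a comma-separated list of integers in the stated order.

44990231, 6926634, 749463, 55770

row 12: T[12][6]=11·902055+3416930=13339535  T[12][7]=11·157773+902055=2637558  T[12][8]=11·18150+157773=357423  T[12][9]=11·1320+18150=32670  T[12][10]=11·55+1320=1925
row 13: T[13][7]=12·2637558+13339535=44990231  T[13][8]=12·357423+2637558=6926634  T[13][9]=12·32670+357423=749463  T[13][10]=12·1925+32670=55770
Read c(13,7) = 44990231, c(13,8) = 6926634, c(13,9) = 749463, c(13,10) = 55770.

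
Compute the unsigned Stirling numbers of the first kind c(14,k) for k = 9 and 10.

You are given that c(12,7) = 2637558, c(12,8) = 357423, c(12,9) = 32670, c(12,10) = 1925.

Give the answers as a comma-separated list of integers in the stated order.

16669653, 1474473

@13  (13,8):357423·12+2637558→6926634, (13,9):32670·12+357423→749463, (13,10):1925·12+32670→55770
@14  (14,9):749463·13+6926634→16669653, (14,10):55770·13+749463→1474473
Read c(14,9) = 16669653, c(14,10) = 1474473.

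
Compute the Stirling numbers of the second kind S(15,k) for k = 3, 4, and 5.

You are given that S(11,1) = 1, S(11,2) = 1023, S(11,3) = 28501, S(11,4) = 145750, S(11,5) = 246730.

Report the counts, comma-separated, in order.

2375101, 42355950, 210766920

@12  (12,1):1·1+0→1, (12,2):1023·2+1→2047, (12,3):28501·3+1023→86526, (12,4):145750·4+28501→611501, (12,5):246730·5+145750→1379400
@13  (13,1):1·1+0→1, (13,2):2047·2+1→4095, (13,3):86526·3+2047→261625, (13,4):611501·4+86526→2532530, (13,5):1379400·5+611501→7508501
@14  (14,2):4095·2+1→8191, (14,3):261625·3+4095→788970, (14,4):2532530·4+261625→10391745, (14,5):7508501·5+2532530→40075035
@15  (15,3):788970·3+8191→2375101, (15,4):10391745·4+788970→42355950, (15,5):40075035·5+10391745→210766920
Read S(15,3) = 2375101, S(15,4) = 42355950, S(15,5) = 210766920.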